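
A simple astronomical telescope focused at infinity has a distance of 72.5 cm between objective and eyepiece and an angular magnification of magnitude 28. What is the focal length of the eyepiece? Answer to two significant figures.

In normal adjustment the tube length equals f_obj + f_eye and |M| = f_obj/f_eye.
So f_obj = 28 f_eye and 28 f_eye + f_eye = 72.5 cm, giving f_eye = 72.5/29 = 2.500 cm and f_obj = 70.000 cm.

2.5 cm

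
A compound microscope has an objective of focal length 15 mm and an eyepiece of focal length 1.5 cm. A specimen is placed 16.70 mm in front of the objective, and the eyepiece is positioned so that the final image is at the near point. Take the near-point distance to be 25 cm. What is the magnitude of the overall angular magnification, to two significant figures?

160

Convert to cm: f_obj = 15 mm = 1.5 cm; d_o = 16.70 mm = 1.67 cm.
Objective: 1/d_i = 1/f_obj - 1/d_o = 1/1.5 - 1/1.67 = 0.06786 cm^-1, so d_i = 14.735 cm.
m_obj = -d_i/d_o = -14.735/1.67 = -8.824.
Eyepiece angular magnification (image at near point): M_eye = 1 + D/f_e = 1 + 25/1.5 = 17.667.
Overall M = m_obj x M_eye = (-8.824)(17.667) = -155.88.
|M| = 155.88.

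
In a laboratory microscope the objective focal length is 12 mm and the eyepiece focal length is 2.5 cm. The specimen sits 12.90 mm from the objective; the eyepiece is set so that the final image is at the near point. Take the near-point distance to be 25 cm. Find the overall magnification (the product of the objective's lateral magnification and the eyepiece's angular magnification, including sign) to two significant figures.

Convert to cm: f_obj = 12 mm = 1.2 cm; d_o = 12.90 mm = 1.29 cm.
Objective: 1/d_i = 1/f_obj - 1/d_o = 1/1.2 - 1/1.29 = 0.05814 cm^-1, so d_i = 17.200 cm.
m_obj = -d_i/d_o = -17.200/1.29 = -13.333.
Eyepiece angular magnification (image at near point): M_eye = 1 + D/f_e = 1 + 25/2.5 = 11.000.
Overall M = m_obj x M_eye = (-13.333)(11.000) = -146.67.

-150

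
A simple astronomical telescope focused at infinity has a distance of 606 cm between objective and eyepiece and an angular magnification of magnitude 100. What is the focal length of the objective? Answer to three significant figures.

600 cm

In normal adjustment the tube length equals f_obj + f_eye and |M| = f_obj/f_eye.
So f_obj = 100 f_eye and 100 f_eye + f_eye = 606 cm, giving f_eye = 606/101 = 6.000 cm and f_obj = 600.000 cm.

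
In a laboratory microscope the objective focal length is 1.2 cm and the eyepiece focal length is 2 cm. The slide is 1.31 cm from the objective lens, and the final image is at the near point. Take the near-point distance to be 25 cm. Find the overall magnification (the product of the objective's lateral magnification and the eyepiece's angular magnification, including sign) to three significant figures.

Objective: 1/d_i = 1/f_obj - 1/d_o = 1/1.2 - 1/1.31 = 0.06997 cm^-1, so d_i = 14.291 cm.
m_obj = -d_i/d_o = -14.291/1.31 = -10.909.
Eyepiece angular magnification (image at near point): M_eye = 1 + D/f_e = 1 + 25/2 = 13.500.
Overall M = m_obj x M_eye = (-10.909)(13.500) = -147.27.

-147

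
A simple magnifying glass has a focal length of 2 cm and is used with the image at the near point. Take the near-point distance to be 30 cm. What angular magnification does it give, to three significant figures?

M = 1 + D/f = 1 + 30/2 = 16.000.

16.0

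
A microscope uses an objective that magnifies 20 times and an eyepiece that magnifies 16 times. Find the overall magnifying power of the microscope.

The overall magnification of a compound microscope is the product of the objective and eyepiece magnifications:
M = M_obj x M_eye = 20 x 16 = 320.

320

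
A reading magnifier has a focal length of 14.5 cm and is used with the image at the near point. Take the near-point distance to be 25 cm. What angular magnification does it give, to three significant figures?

M = 1 + D/f = 1 + 25/14.5 = 2.724.

2.72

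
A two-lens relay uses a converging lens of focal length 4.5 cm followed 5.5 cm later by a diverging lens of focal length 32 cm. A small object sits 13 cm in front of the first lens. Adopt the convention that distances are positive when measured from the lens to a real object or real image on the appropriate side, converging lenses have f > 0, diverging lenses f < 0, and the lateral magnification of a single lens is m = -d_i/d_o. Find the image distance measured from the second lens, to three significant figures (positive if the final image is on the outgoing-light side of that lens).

Applying the thin-lens equation to the first lens, 1/4.5 = 1/13 + 1/d_i1, which gives d_i1 = 6.882 cm.
Since 6.882 cm > 5.5 cm, the first image lies past the second lens and serves as a virtual object: d_o2 = L - d_i1 = -1.382 cm.
Applying the thin-lens equation again with f_2 = -32 cm and d_o2 = -1.382 cm gives d_i2 = 1.445 cm.

1.44 cm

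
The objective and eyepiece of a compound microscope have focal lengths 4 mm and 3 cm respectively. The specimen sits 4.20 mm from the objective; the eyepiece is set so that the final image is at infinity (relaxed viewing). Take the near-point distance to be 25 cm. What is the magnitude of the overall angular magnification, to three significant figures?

Convert to cm: f_obj = 4 mm = 0.4 cm; d_o = 4.20 mm = 0.42 cm.
Objective: 1/d_i = 1/f_obj - 1/d_o = 1/0.4 - 1/0.42 = 0.11905 cm^-1, so d_i = 8.400 cm.
m_obj = -d_i/d_o = -8.400/0.42 = -20.000.
Eyepiece angular magnification (image at infinity): M_eye = D/f_e = 25/3 = 8.333.
Overall M = m_obj x M_eye = (-20.000)(8.333) = -166.67.
|M| = 166.67.

167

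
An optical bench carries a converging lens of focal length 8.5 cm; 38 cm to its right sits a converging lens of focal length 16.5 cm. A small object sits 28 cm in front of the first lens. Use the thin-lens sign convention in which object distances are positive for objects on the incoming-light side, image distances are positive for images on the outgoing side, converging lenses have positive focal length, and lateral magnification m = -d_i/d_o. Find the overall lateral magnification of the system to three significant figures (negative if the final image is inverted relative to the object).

0.774

Lens 1: 1/d_i1 = 1/f_1 - 1/d_o1 = 1/8.5 - 1/28 = 0.08193 cm^-1, so d_i1 = 12.205 cm.
m_1 = -(12.205)/28 = -0.4359.
The intermediate image is 12.205 cm to the right of lens 1, so d_o2 = L - d_i1 = 38 - 12.205 = 25.795 cm.
Lens 2: 1/d_i2 = 1/f_2 - 1/d_o2 = 1/16.5 - 1/(25.795) = 0.02184 cm^-1, so d_i2 = 45.790 cm.
m_2 = -(45.790)/(25.795) = -1.7752.
The system's lateral magnification is m_1 m_2 = (-0.4359)(-1.7752) = 0.7738.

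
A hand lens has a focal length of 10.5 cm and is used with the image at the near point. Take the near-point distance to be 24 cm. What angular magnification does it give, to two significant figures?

M = 1 + D/f = 1 + 24/10.5 = 3.286.

3.3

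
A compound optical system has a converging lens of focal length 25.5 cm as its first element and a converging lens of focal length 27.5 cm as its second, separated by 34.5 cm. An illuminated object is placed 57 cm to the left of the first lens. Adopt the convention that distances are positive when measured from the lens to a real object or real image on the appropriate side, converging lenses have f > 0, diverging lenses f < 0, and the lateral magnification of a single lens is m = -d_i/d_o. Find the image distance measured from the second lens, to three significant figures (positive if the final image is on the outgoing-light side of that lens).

First lens: d_i1 = 1/(1/25.5 - 1/57) = 46.143 cm.
This image would form 46.143 cm past lens 1, i.e. 11.643 cm beyond lens 2, so it is a virtual object for lens 2: d_o2 = 34.5 - 46.143 = -11.643 cm.
Second lens: d_i2 = 1/(1/27.5 - 1/(-11.643)) = 8.180 cm.

8.18 cm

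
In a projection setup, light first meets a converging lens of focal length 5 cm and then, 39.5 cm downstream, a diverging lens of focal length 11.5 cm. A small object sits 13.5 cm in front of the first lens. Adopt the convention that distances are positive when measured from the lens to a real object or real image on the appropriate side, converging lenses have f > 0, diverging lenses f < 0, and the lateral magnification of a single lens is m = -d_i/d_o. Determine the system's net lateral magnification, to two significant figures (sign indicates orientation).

First lens: d_i1 = 1/(1/5 - 1/13.5) = 7.941 cm.
m_1 = -(7.941)/13.5 = -0.5882.
Object distance for lens 2: d_o2 = 39.5 - 7.941 = 31.559 cm.
Second lens: d_i2 = 1/(1/(-11.5) - 1/(31.559)) = -8.429 cm.
m_2 = -(-8.429)/(31.559) = 0.2671.
The system's lateral magnification is m_1 m_2 = (-0.5882)(0.2671) = -0.1571.

-0.16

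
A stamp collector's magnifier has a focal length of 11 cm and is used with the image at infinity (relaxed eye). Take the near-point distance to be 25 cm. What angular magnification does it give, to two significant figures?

M = D/f = 25/11 = 2.273.

2.3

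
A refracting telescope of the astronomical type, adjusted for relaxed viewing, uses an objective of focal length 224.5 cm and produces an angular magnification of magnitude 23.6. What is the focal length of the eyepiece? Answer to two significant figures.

|M| = f_obj/f_eye, so f_eye = f_obj/|M| = 224.5/23.6 = 9.513 cm.

9.5 cm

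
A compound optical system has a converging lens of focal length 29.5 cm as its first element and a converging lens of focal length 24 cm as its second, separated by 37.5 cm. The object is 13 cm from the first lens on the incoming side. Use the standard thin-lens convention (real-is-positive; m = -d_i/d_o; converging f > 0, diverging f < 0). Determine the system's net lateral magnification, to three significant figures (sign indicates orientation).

-1.17

First lens: d_i1 = 1/(1/29.5 - 1/13) = -23.242 cm.
m_1 = -(-23.242)/13 = 1.7879.
With d_i1 < 0 the first image is virtual and lies on the object side; the object distance for lens 2 is d_o2 = 37.5 - (-23.242) = 60.742 cm.
Second lens: d_i2 = 1/(1/24 - 1/(60.742)) = 39.677 cm.
m_2 = -(39.677)/(60.742) = -0.6532.
The system's lateral magnification is m_1 m_2 = (1.7879)(-0.6532) = -1.1678.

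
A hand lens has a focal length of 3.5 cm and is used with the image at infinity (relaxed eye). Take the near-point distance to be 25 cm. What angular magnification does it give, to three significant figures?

M = D/f = 25/3.5 = 7.143.

7.14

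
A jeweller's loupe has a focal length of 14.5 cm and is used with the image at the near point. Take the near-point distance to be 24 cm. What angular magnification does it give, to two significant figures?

2.7

M = 1 + D/f = 1 + 24/14.5 = 2.655.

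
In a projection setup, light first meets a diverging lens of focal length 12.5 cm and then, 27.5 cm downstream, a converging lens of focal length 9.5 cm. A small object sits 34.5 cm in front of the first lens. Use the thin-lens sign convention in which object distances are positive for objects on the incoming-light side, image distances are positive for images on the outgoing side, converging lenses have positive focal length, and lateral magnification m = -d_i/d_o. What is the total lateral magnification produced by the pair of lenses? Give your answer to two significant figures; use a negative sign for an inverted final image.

Lens 1: 1/d_i1 = 1/f_1 - 1/d_o1 = 1/(-12.5) - 1/34.5 = -0.10899 cm^-1, so d_i1 = -9.176 cm.
m_1 = -(-9.176)/34.5 = 0.2660.
With d_i1 < 0 the first image is virtual and lies on the object side; the object distance for lens 2 is d_o2 = 27.5 - (-9.176) = 36.676 cm.
Lens 2: 1/d_i2 = 1/f_2 - 1/d_o2 = 1/9.5 - 1/(36.676) = 0.07800 cm^-1, so d_i2 = 12.821 cm.
m_2 = -(12.821)/(36.676) = -0.3496.
Total m = m_1 x m_2 = (0.2660)(-0.3496) = -0.0930.

-0.093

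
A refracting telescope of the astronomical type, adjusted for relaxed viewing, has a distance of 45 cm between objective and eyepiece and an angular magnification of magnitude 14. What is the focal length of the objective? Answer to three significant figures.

42.0 cm

In normal adjustment the tube length equals f_obj + f_eye and |M| = f_obj/f_eye.
So f_obj = 14 f_eye and 14 f_eye + f_eye = 45 cm, giving f_eye = 45/15 = 3.000 cm and f_obj = 42.000 cm.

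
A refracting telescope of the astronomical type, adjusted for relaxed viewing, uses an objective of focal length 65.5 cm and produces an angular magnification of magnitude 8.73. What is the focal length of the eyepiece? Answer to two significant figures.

7.5 cm

|M| = f_obj/f_eye, so f_eye = f_obj/|M| = 65.5/8.73 = 7.503 cm.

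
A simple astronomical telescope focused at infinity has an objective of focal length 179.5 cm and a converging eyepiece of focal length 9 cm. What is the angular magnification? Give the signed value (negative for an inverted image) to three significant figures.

-19.9

M = -f_obj/f_eye = -179.5/(9) = -19.944.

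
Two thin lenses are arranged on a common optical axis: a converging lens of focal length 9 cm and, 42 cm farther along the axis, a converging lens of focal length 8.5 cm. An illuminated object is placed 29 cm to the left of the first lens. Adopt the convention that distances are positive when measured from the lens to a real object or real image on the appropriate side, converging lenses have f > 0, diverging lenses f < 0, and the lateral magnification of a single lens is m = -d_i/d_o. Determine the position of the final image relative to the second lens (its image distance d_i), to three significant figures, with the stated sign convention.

12.0 cm

Lens 1: 1/d_i1 = 1/f_1 - 1/d_o1 = 1/9 - 1/29 = 0.07663 cm^-1, so d_i1 = 13.050 cm.
The intermediate image is 13.050 cm to the right of lens 1, so d_o2 = L - d_i1 = 42 - 13.050 = 28.950 cm.
Lens 2: 1/d_i2 = 1/f_2 - 1/d_o2 = 1/8.5 - 1/(28.950) = 0.08310 cm^-1, so d_i2 = 12.033 cm.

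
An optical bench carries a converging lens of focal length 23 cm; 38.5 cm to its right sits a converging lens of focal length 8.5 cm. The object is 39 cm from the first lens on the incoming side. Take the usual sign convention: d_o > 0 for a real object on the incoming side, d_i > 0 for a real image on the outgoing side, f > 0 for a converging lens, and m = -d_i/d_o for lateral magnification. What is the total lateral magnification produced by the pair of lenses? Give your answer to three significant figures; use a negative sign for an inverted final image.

-0.469

Applying the thin-lens equation to the first lens, 1/23 = 1/39 + 1/d_i1, which gives d_i1 = 56.062 cm.
Its lateral magnification is m_1 = -d_i1/d_o1 = -(56.062)/39 = -1.4375.
Since 56.062 cm > 38.5 cm, the first image lies past the second lens and serves as a virtual object: d_o2 = L - d_i1 = -17.562 cm.
Applying the thin-lens equation again with f_2 = 8.5 cm and d_o2 = -17.562 cm gives d_i2 = 5.728 cm.
m_2 = -(5.728)/(-17.562) = 0.3261.
The system's lateral magnification is m_1 m_2 = (-1.4375)(0.3261) = -0.4688.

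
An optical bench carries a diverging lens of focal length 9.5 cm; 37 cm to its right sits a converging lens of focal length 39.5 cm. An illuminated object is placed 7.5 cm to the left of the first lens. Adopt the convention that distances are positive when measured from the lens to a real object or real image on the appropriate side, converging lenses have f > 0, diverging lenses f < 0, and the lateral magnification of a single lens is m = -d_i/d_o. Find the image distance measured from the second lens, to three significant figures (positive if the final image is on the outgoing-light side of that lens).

962 cm

First lens: d_i1 = 1/(1/(-9.5) - 1/7.5) = -4.191 cm.
With d_i1 < 0 the first image is virtual and lies on the object side; the object distance for lens 2 is d_o2 = 37 - (-4.191) = 41.191 cm.
Second lens: d_i2 = 1/(1/39.5 - 1/(41.191)) = 962.083 cm.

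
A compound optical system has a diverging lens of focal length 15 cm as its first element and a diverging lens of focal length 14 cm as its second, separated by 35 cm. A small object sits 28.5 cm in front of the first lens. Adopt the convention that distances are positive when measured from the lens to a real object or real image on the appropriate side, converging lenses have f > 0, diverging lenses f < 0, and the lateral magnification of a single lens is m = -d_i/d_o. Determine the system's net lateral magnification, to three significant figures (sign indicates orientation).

0.0821

Applying the thin-lens equation to the first lens, 1/(-15) = 1/28.5 + 1/d_i1, which gives d_i1 = -9.828 cm.
Its lateral magnification is m_1 = -d_i1/d_o1 = -(-9.828)/28.5 = 0.3448.
With d_i1 < 0 the first image is virtual and lies on the object side; the object distance for lens 2 is d_o2 = 35 - (-9.828) = 44.828 cm.
Applying the thin-lens equation again with f_2 = -14 cm and d_o2 = 44.828 cm gives d_i2 = -10.668 cm.
m_2 = -(-10.668)/(44.828) = 0.2380.
The system's lateral magnification is m_1 m_2 = (0.3448)(0.2380) = 0.0821.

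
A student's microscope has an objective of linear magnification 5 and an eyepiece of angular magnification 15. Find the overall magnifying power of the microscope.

The overall magnification of a compound microscope is the product of the objective and eyepiece magnifications:
M = M_obj x M_eye = 5 x 15 = 75.

75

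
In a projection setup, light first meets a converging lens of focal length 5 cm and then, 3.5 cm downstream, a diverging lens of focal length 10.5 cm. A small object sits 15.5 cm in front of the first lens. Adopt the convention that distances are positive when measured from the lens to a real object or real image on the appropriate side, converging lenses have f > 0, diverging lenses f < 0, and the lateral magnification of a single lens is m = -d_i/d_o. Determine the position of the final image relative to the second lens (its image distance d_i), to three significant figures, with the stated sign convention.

6.16 cm

Applying the thin-lens equation to the first lens, 1/5 = 1/15.5 + 1/d_i1, which gives d_i1 = 7.381 cm.
This image would form 7.381 cm past lens 1, i.e. 3.881 cm beyond lens 2, so it is a virtual object for lens 2: d_o2 = 3.5 - 7.381 = -3.881 cm.
Applying the thin-lens equation again with f_2 = -10.5 cm and d_o2 = -3.881 cm gives d_i2 = 6.156 cm.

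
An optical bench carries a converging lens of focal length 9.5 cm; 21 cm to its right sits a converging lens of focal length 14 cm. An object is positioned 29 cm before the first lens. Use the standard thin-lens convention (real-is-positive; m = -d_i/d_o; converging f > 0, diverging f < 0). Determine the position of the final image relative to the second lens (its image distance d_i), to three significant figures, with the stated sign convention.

Applying the thin-lens equation to the first lens, 1/9.5 = 1/29 + 1/d_i1, which gives d_i1 = 14.128 cm.
The intermediate image is 14.128 cm to the right of lens 1, so d_o2 = L - d_i1 = 21 - 14.128 = 6.872 cm.
Applying the thin-lens equation again with f_2 = 14 cm and d_o2 = 6.872 cm gives d_i2 = -13.496 cm.

-13.5 cm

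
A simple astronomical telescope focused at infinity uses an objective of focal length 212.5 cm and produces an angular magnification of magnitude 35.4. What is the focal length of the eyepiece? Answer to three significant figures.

|M| = f_obj/f_eye, so f_eye = f_obj/|M| = 212.5/35.4 = 6.003 cm.

6.00 cm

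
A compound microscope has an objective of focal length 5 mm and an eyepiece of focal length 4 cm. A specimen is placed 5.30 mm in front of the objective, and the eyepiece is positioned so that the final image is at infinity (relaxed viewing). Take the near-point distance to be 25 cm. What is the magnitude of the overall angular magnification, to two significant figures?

Convert to cm: f_obj = 5 mm = 0.5 cm; d_o = 5.30 mm = 0.53 cm.
Objective: 1/d_i = 1/f_obj - 1/d_o = 1/0.5 - 1/0.53 = 0.11321 cm^-1, so d_i = 8.833 cm.
m_obj = -d_i/d_o = -8.833/0.53 = -16.667.
Eyepiece angular magnification (image at infinity): M_eye = D/f_e = 25/4 = 6.250.
Overall M = m_obj x M_eye = (-16.667)(6.250) = -104.17.
|M| = 104.17.

100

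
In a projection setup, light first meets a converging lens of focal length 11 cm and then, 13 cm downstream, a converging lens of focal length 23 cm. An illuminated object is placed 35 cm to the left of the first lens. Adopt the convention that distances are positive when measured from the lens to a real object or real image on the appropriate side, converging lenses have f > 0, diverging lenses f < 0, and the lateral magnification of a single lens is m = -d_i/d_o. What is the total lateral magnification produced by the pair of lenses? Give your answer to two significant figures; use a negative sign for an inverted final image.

Lens 1: 1/d_i1 = 1/f_1 - 1/d_o1 = 1/11 - 1/35 = 0.06234 cm^-1, so d_i1 = 16.042 cm.
m_1 = -(16.042)/35 = -0.4583.
This image would form 16.042 cm past lens 1, i.e. 3.042 cm beyond lens 2, so it is a virtual object for lens 2: d_o2 = 13 - 16.042 = -3.042 cm.
Lens 2: 1/d_i2 = 1/f_2 - 1/d_o2 = 1/23 - 1/(-3.042) = 0.37225 cm^-1, so d_i2 = 2.686 cm.
m_2 = -(2.686)/(-3.042) = 0.8832.
The system's lateral magnification is m_1 m_2 = (-0.4583)(0.8832) = -0.4048.

-0.40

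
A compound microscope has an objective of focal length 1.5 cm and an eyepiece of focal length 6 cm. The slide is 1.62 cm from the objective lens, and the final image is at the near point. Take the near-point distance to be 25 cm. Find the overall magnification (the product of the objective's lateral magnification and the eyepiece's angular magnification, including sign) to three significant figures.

-64.6

Objective: 1/d_i = 1/f_obj - 1/d_o = 1/1.5 - 1/1.62 = 0.04938 cm^-1, so d_i = 20.250 cm.
m_obj = -d_i/d_o = -20.250/1.62 = -12.500.
Eyepiece angular magnification (image at near point): M_eye = 1 + D/f_e = 1 + 25/6 = 5.167.
Overall M = m_obj x M_eye = (-12.500)(5.167) = -64.58.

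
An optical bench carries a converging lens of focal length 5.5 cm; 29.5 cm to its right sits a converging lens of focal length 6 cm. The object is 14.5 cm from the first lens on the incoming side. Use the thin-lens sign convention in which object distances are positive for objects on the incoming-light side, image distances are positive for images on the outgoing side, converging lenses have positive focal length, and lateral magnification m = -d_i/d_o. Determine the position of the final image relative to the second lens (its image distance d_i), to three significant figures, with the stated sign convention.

8.46 cm

First lens: d_i1 = 1/(1/5.5 - 1/14.5) = 8.861 cm.
That image sits 20.639 cm in front of the second lens, so d_o2 = 20.639 cm.
Second lens: d_i2 = 1/(1/6 - 1/(20.639)) = 8.459 cm.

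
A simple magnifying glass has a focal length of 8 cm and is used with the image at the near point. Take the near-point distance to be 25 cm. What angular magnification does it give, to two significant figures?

4.1

M = 1 + D/f = 1 + 25/8 = 4.125.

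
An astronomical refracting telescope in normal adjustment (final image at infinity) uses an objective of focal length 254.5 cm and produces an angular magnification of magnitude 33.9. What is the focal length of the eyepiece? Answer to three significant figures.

7.51 cm

|M| = f_obj/f_eye, so f_eye = f_obj/|M| = 254.5/33.9 = 7.507 cm.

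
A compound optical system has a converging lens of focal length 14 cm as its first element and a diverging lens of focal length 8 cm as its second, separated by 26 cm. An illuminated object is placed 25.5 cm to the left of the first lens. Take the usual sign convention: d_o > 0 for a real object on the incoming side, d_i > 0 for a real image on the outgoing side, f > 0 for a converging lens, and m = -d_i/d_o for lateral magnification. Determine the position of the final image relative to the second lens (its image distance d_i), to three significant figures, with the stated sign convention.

Applying the thin-lens equation to the first lens, 1/14 = 1/25.5 + 1/d_i1, which gives d_i1 = 31.043 cm.
Since 31.043 cm > 26 cm, the first image lies past the second lens and serves as a virtual object: d_o2 = L - d_i1 = -5.043 cm.
Applying the thin-lens equation again with f_2 = -8 cm and d_o2 = -5.043 cm gives d_i2 = 13.647 cm.

13.6 cm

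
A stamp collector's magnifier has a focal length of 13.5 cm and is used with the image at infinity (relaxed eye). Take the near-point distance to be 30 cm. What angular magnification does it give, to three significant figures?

M = D/f = 30/13.5 = 2.222.

2.22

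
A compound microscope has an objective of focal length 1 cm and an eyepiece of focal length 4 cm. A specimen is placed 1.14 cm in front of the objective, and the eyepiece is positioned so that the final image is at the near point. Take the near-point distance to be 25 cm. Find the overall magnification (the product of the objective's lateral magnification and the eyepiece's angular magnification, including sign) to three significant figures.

Objective: 1/d_i = 1/f_obj - 1/d_o = 1/1 - 1/1.14 = 0.12281 cm^-1, so d_i = 8.143 cm.
m_obj = -d_i/d_o = -8.143/1.14 = -7.143.
Eyepiece angular magnification (image at near point): M_eye = 1 + D/f_e = 1 + 25/4 = 7.250.
Overall M = m_obj x M_eye = (-7.143)(7.250) = -51.79.

-51.8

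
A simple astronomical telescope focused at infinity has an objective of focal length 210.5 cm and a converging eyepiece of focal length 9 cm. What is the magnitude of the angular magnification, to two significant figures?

23

|M| = f_obj/|f_eye| = 210.5/9 = 23.389.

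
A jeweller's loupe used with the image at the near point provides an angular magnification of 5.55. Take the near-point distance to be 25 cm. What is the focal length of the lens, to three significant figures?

5.49 cm

For the image at the near point, M = 1 + D/f.
f = D/(M - 1) = 25/(5.55 - 1) = 5.495 cm.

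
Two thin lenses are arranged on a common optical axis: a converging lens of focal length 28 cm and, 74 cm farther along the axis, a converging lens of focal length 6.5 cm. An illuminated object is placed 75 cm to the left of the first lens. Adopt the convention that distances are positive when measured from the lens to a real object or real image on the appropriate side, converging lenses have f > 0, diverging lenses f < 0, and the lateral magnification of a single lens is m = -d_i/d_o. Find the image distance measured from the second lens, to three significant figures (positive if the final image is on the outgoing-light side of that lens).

8.35 cm

Lens 1: 1/d_i1 = 1/f_1 - 1/d_o1 = 1/28 - 1/75 = 0.02238 cm^-1, so d_i1 = 44.681 cm.
That image sits 29.319 cm in front of the second lens, so d_o2 = 29.319 cm.
Lens 2: 1/d_i2 = 1/f_2 - 1/d_o2 = 1/6.5 - 1/(29.319) = 0.11974 cm^-1, so d_i2 = 8.352 cm.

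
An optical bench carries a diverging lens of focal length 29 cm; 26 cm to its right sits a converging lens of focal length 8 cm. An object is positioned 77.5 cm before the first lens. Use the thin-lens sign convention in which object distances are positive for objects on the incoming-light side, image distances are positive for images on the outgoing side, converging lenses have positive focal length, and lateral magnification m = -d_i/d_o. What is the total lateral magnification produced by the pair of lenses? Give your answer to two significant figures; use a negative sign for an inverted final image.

Lens 1: 1/d_i1 = 1/f_1 - 1/d_o1 = 1/(-29) - 1/77.5 = -0.04739 cm^-1, so d_i1 = -21.103 cm.
m_1 = -(-21.103)/77.5 = 0.2723.
With d_i1 < 0 the first image is virtual and lies on the object side; the object distance for lens 2 is d_o2 = 26 - (-21.103) = 47.103 cm.
Lens 2: 1/d_i2 = 1/f_2 - 1/d_o2 = 1/8 - 1/(47.103) = 0.10377 cm^-1, so d_i2 = 9.637 cm.
m_2 = -(9.637)/(47.103) = -0.2046.
Overall magnification: m = m_1 m_2 = -0.0557.

-0.056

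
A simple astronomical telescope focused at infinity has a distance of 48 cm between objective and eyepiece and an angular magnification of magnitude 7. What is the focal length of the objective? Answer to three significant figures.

In normal adjustment the tube length equals f_obj + f_eye and |M| = f_obj/f_eye.
So f_obj = 7 f_eye and 7 f_eye + f_eye = 48 cm, giving f_eye = 48/8 = 6.000 cm and f_obj = 42.000 cm.

42.0 cm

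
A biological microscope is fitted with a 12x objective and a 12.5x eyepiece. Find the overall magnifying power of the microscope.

The overall magnification of a compound microscope is the product of the objective and eyepiece magnifications:
M = M_obj x M_eye = 12 x 12.5 = 150.

150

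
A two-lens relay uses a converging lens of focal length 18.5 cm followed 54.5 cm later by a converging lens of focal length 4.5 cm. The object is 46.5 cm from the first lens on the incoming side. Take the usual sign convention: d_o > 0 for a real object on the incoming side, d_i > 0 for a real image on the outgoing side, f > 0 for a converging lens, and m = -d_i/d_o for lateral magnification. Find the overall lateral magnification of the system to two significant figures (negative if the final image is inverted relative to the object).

0.15

Lens 1: 1/d_i1 = 1/f_1 - 1/d_o1 = 1/18.5 - 1/46.5 = 0.03255 cm^-1, so d_i1 = 30.723 cm.
m_1 = -(30.723)/46.5 = -0.6607.
That image sits 23.777 cm in front of the second lens, so d_o2 = 23.777 cm.
Lens 2: 1/d_i2 = 1/f_2 - 1/d_o2 = 1/4.5 - 1/(23.777) = 0.18016 cm^-1, so d_i2 = 5.550 cm.
m_2 = -(5.550)/(23.777) = -0.2334.
Overall magnification: m = m_1 m_2 = 0.1542.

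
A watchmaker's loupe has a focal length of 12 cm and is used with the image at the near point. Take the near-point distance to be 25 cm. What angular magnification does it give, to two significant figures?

M = 1 + D/f = 1 + 25/12 = 3.083.

3.1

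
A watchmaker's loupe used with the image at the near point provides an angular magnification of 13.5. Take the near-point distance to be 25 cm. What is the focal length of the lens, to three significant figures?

For the image at the near point, M = 1 + D/f.
f = D/(M - 1) = 25/(13.5 - 1) = 2.000 cm.

2.00 cm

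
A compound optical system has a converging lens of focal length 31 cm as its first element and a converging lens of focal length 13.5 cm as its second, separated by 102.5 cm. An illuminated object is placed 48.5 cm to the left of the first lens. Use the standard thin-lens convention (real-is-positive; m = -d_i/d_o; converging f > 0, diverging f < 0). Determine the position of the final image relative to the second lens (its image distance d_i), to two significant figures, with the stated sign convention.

73 cm

Applying the thin-lens equation to the first lens, 1/31 = 1/48.5 + 1/d_i1, which gives d_i1 = 85.914 cm.
Object distance for lens 2: d_o2 = 102.5 - 85.914 = 16.586 cm.
Applying the thin-lens equation again with f_2 = 13.5 cm and d_o2 = 16.586 cm gives d_i2 = 72.562 cm.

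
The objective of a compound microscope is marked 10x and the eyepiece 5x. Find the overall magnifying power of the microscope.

The overall magnification of a compound microscope is the product of the objective and eyepiece magnifications:
M = M_obj x M_eye = 10 x 5 = 50.

50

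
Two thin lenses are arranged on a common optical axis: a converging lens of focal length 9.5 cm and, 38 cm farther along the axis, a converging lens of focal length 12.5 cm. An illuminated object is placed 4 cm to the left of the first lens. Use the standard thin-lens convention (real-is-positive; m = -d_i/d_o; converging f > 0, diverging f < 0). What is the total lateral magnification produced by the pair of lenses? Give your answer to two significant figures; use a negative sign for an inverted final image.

-0.67

Applying the thin-lens equation to the first lens, 1/9.5 = 1/4 + 1/d_i1, which gives d_i1 = -6.909 cm.
Its lateral magnification is m_1 = -d_i1/d_o1 = -(-6.909)/4 = 1.7273.
The intermediate image is virtual, 6.909 cm to the left of lens 1, so d_o2 = L - d_i1 = 38 - (-6.909) = 44.909 cm.
Applying the thin-lens equation again with f_2 = 12.5 cm and d_o2 = 44.909 cm gives d_i2 = 17.321 cm.
m_2 = -(17.321)/(44.909) = -0.3857.
Overall magnification: m = m_1 m_2 = -0.6662.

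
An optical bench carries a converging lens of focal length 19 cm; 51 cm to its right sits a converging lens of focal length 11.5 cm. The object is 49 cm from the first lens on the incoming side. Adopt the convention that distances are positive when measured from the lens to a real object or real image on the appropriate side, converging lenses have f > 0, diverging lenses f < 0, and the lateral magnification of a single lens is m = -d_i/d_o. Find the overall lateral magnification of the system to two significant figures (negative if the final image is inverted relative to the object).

Lens 1: 1/d_i1 = 1/f_1 - 1/d_o1 = 1/19 - 1/49 = 0.03222 cm^-1, so d_i1 = 31.033 cm.
m_1 = -(31.033)/49 = -0.6333.
The intermediate image is 31.033 cm to the right of lens 1, so d_o2 = L - d_i1 = 51 - 31.033 = 19.967 cm.
Lens 2: 1/d_i2 = 1/f_2 - 1/d_o2 = 1/11.5 - 1/(19.967) = 0.03687 cm^-1, so d_i2 = 27.120 cm.
m_2 = -(27.120)/(19.967) = -1.3583.
Total m = m_1 x m_2 = (-0.6333)(-1.3583) = 0.8602.

0.86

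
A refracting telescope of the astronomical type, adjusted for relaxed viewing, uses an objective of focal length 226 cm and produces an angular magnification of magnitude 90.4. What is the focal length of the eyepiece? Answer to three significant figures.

|M| = f_obj/f_eye, so f_eye = f_obj/|M| = 226/90.4 = 2.500 cm.

2.50 cm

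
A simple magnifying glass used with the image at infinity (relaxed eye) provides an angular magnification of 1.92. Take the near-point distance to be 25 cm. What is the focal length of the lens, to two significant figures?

For the image at infinity, M = D/f.
f = D/M = 25/1.92 = 13.021 cm.

13 cm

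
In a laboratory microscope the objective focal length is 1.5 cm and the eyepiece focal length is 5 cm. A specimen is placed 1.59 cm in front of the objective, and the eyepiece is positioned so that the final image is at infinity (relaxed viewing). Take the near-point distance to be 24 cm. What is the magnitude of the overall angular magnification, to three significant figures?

80.0

Objective: 1/d_i = 1/f_obj - 1/d_o = 1/1.5 - 1/1.59 = 0.03774 cm^-1, so d_i = 26.500 cm.
m_obj = -d_i/d_o = -26.500/1.59 = -16.667.
Eyepiece angular magnification (image at infinity): M_eye = D/f_e = 24/5 = 4.800.
Overall M = m_obj x M_eye = (-16.667)(4.800) = -80.00.
|M| = 80.00.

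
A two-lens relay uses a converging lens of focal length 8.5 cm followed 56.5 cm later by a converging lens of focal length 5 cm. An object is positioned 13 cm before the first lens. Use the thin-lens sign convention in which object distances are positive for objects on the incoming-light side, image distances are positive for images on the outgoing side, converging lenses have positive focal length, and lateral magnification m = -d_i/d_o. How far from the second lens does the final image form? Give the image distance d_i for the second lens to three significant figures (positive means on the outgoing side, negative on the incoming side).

5.93 cm

First lens: d_i1 = 1/(1/8.5 - 1/13) = 24.556 cm.
That image sits 31.944 cm in front of the second lens, so d_o2 = 31.944 cm.
Second lens: d_i2 = 1/(1/5 - 1/(31.944)) = 5.928 cm.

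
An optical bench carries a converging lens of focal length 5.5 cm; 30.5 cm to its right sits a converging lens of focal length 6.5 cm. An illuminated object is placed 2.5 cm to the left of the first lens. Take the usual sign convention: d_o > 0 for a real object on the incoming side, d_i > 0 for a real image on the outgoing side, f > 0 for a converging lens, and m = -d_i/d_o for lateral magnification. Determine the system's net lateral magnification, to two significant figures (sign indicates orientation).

-0.42

Lens 1: 1/d_i1 = 1/f_1 - 1/d_o1 = 1/5.5 - 1/2.5 = -0.21818 cm^-1, so d_i1 = -4.583 cm.
m_1 = -(-4.583)/2.5 = 1.8333.
With d_i1 < 0 the first image is virtual and lies on the object side; the object distance for lens 2 is d_o2 = 30.5 - (-4.583) = 35.083 cm.
Lens 2: 1/d_i2 = 1/f_2 - 1/d_o2 = 1/6.5 - 1/(35.083) = 0.12534 cm^-1, so d_i2 = 7.978 cm.
m_2 = -(7.978)/(35.083) = -0.2274.
Overall magnification: m = m_1 m_2 = -0.4169.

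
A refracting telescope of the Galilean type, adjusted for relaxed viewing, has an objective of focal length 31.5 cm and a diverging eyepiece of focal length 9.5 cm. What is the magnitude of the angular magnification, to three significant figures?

|M| = f_obj/|f_eye| = 31.5/9.5 = 3.316.

3.32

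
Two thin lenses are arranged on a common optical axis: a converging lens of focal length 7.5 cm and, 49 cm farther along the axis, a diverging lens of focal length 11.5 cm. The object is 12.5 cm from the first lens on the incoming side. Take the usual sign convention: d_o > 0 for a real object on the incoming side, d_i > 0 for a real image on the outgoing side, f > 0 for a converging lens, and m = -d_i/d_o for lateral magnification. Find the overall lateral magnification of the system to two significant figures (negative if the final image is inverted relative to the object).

First lens: d_i1 = 1/(1/7.5 - 1/12.5) = 18.750 cm.
m_1 = -(18.750)/12.5 = -1.5000.
That image sits 30.250 cm in front of the second lens, so d_o2 = 30.250 cm.
Second lens: d_i2 = 1/(1/(-11.5) - 1/(30.250)) = -8.332 cm.
m_2 = -(-8.332)/(30.250) = 0.2754.
Overall magnification: m = m_1 m_2 = -0.4132.

-0.41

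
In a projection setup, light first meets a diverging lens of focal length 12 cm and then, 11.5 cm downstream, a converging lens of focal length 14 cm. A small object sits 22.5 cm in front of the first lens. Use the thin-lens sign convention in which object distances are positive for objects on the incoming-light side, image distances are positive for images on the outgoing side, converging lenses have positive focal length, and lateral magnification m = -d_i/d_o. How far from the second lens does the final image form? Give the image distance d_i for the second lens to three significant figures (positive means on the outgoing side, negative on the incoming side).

Lens 1: 1/d_i1 = 1/f_1 - 1/d_o1 = 1/(-12) - 1/22.5 = -0.12778 cm^-1, so d_i1 = -7.826 cm.
The intermediate image is virtual, 7.826 cm to the left of lens 1, so d_o2 = L - d_i1 = 11.5 - (-7.826) = 19.326 cm.
Lens 2: 1/d_i2 = 1/f_2 - 1/d_o2 = 1/14 - 1/(19.326) = 0.01969 cm^-1, so d_i2 = 50.800 cm.

50.8 cm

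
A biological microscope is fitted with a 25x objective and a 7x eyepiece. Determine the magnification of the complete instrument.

175

The overall magnification of a compound microscope is the product of the objective and eyepiece magnifications:
M = M_obj x M_eye = 25 x 7 = 175.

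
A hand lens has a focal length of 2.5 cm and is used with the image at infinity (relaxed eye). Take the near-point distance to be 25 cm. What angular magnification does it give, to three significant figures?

M = D/f = 25/2.5 = 10.000.

10.0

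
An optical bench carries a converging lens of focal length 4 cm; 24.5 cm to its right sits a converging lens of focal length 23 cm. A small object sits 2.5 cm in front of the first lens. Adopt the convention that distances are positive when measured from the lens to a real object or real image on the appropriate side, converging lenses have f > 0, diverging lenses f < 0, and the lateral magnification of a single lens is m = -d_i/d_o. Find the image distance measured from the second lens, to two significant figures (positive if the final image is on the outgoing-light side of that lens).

First lens: d_i1 = 1/(1/4 - 1/2.5) = -6.667 cm.
The intermediate image is virtual, 6.667 cm to the left of lens 1, so d_o2 = L - d_i1 = 24.5 - (-6.667) = 31.167 cm.
Second lens: d_i2 = 1/(1/23 - 1/(31.167)) = 87.776 cm.

88 cm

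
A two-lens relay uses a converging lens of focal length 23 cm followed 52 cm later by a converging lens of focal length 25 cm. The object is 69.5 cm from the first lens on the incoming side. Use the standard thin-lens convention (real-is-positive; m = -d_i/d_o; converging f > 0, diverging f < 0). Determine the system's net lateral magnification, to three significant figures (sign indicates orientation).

-1.68

Applying the thin-lens equation to the first lens, 1/23 = 1/69.5 + 1/d_i1, which gives d_i1 = 34.376 cm.
Its lateral magnification is m_1 = -d_i1/d_o1 = -(34.376)/69.5 = -0.4946.
Object distance for lens 2: d_o2 = 52 - 34.376 = 17.624 cm.
Applying the thin-lens equation again with f_2 = 25 cm and d_o2 = 17.624 cm gives d_i2 = -59.730 cm.
m_2 = -(-59.730)/(17.624) = 3.3892.
Total m = m_1 x m_2 = (-0.4946)(3.3892) = -1.6764.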